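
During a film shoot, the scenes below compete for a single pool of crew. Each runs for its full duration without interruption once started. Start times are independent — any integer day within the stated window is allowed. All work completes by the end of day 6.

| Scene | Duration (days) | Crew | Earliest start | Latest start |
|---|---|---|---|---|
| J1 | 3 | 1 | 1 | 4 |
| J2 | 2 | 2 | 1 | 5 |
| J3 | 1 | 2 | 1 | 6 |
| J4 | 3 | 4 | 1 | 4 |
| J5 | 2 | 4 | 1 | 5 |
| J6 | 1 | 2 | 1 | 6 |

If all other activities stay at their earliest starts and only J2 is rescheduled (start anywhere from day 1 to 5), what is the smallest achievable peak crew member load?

13

J2@1: d1:15  d2:11  d3:5  d4:0  d5:0  d6:0 → peak 15
J2@2: d1:13  d2:11  d3:7  d4:0  d5:0  d6:0 → peak 13
J2@3: d1:13  d2:9  d3:7  d4:2  d5:0  d6:0 → peak 13
J2@4: d1:13  d2:9  d3:5  d4:2  d5:2  d6:0 → peak 13
J2@5: d1:13  d2:9  d3:5  d4:0  d5:2  d6:2 → peak 13
Best is J2@2, peak 13.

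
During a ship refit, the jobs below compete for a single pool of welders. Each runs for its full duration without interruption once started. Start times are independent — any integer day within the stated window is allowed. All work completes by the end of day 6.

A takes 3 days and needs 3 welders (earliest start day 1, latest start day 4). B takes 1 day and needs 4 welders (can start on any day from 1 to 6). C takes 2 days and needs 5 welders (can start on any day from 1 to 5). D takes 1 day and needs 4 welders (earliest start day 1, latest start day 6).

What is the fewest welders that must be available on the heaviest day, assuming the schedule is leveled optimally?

Early-start (A@1, B@1, C@1, D@1) gives peak 16: d1:16  d2:8  d3:3  d4:0  d5:0  d6:0.
Shift C→4, D→2.
Schedule A@1, B@1, C@4, D@2: d1:7  d2:7  d3:3  d4:5  d5:5  d6:0 — peak 7.

7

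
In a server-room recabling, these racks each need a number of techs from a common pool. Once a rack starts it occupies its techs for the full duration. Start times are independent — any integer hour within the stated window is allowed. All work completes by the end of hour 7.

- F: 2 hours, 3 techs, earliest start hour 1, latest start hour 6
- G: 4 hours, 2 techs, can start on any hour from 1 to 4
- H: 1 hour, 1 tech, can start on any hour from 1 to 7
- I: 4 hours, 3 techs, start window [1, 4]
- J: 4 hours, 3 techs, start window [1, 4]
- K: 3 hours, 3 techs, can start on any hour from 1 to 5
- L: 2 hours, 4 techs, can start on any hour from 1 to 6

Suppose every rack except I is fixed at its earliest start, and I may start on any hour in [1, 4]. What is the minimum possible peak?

16

I@1: h1:19  h2:18  h3:11  h4:8  h5:0  h6:0  h7:0 → peak 19
I@2: h1:16  h2:18  h3:11  h4:8  h5:3  h6:0  h7:0 → peak 18
I@3: h1:16  h2:15  h3:11  h4:8  h5:3  h6:3  h7:0 → peak 16
I@4: h1:16  h2:15  h3:8  h4:8  h5:3  h6:3  h7:3 → peak 16
Best is I@3, peak 16.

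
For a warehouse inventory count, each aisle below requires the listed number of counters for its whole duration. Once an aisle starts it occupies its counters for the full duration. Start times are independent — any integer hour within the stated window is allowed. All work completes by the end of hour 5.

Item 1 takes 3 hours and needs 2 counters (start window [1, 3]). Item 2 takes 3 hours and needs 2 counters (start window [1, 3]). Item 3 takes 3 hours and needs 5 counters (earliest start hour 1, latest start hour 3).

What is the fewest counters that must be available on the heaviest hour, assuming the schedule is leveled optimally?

Schedule Item 1@1, Item 2@1, Item 3@1: h1:9  h2:9  h3:9  h4:0  h5:0 — peak 9.

9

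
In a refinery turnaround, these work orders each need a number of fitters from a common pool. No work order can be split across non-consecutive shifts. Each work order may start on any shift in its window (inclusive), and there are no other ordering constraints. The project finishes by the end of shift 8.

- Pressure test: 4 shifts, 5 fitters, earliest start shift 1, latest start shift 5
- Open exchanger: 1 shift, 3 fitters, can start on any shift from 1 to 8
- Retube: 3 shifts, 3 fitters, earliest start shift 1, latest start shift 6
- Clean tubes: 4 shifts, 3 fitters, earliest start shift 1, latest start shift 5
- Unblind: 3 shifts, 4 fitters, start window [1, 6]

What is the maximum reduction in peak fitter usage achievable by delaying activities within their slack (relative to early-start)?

10

Early-start peak: s1:18  s2:15  s3:15  s4:8  s5:0  s6:0  s7:0  s8:0 ⇒ 18.
Leveled (Pressure test@1, Open exchanger@1, Retube@2, Clean tubes@5, Unblind@5): s1:8  s2:8  s3:8  s4:8  s5:7  s6:7  s7:7  s8:3 ⇒ 8.
Reduction 18 − 8 = 10.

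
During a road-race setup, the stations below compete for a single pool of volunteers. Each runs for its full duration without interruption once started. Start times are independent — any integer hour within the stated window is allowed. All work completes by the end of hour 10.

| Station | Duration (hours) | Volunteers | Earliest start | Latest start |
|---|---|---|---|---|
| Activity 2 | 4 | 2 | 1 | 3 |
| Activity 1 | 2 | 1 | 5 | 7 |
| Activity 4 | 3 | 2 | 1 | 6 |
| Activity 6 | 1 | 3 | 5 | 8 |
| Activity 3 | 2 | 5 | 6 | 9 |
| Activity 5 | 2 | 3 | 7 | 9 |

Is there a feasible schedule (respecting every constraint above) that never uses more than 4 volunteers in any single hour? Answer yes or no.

The minimum achievable peak is 5; 4 < 5, so no feasible schedule stays within the cap.

no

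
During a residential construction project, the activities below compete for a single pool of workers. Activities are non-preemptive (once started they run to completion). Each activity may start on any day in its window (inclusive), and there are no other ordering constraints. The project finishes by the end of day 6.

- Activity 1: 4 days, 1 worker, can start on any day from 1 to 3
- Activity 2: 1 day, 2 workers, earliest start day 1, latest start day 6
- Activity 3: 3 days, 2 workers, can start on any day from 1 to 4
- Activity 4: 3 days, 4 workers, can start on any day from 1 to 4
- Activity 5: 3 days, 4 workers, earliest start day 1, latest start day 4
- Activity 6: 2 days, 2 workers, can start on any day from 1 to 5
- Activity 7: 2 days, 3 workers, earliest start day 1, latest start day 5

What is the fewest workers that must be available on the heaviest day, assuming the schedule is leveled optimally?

8

Early-start (Activity 1@1, Activity 2@1, Activity 3@1, Activity 4@1, Activity 5@1, Activity 6@1, Activity 7@1) gives peak 18: d1:18  d2:16  d3:11  d4:1  d5:0  d6:0.
Shift Activity 3→4, Activity 5→4, Activity 6→5, Activity 7→2.
Schedule Activity 1@1, Activity 2@1, Activity 3@4, Activity 4@1, Activity 5@4, Activity 6@5, Activity 7@2: d1:7  d2:8  d3:8  d4:7  d5:8  d6:8 — peak 8.
Total worker-days = 46 over 6 days ⇒ peak ≥ ⌈46/6⌉ = 8, so 8 is optimal.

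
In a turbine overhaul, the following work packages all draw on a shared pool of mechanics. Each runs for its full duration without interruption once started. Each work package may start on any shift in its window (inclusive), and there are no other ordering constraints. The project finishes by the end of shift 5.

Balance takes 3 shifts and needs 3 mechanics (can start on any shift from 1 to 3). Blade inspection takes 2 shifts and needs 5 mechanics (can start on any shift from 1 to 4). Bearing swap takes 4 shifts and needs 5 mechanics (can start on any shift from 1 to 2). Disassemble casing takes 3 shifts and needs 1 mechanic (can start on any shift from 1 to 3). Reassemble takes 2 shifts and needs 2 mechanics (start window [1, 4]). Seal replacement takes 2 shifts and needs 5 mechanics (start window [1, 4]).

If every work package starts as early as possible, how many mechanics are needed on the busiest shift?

21

Early-start schedule: Balance@1, Blade inspection@1, Bearing swap@1, Disassemble casing@1, Reassemble@1, Seal replacement@1.
Load per shift: shift 1: 21, shift 2: 21, shift 3: 9, shift 4: 5, shift 5: 0.
Peak is 21.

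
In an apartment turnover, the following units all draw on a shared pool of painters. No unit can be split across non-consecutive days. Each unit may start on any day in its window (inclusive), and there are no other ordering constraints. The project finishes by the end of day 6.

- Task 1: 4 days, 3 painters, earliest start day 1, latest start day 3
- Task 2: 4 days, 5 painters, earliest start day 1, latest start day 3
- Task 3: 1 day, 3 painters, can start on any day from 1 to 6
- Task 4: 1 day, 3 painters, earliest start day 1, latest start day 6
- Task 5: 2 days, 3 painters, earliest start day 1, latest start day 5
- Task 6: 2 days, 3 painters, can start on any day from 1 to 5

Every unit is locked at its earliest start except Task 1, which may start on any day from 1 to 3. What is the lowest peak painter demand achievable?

17

Task 1@1: d1:20  d2:14  d3:8  d4:8  d5:0  d6:0 → peak 20
Task 1@2: d1:17  d2:14  d3:8  d4:8  d5:3  d6:0 → peak 17
Task 1@3: d1:17  d2:11  d3:8  d4:8  d5:3  d6:3 → peak 17
Best is Task 1@2, peak 17.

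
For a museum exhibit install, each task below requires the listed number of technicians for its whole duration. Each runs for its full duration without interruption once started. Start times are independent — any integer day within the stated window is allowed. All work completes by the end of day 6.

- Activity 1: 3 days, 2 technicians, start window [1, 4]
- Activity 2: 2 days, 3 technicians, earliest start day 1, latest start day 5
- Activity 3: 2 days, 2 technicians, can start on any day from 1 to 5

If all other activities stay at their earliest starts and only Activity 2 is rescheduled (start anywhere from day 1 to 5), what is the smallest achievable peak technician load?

Activity 2@1: d1:7  d2:7  d3:2  d4:0  d5:0  d6:0 → peak 7
Activity 2@2: d1:4  d2:7  d3:5  d4:0  d5:0  d6:0 → peak 7
Activity 2@3: d1:4  d2:4  d3:5  d4:3  d5:0  d6:0 → peak 5
Activity 2@4: d1:4  d2:4  d3:2  d4:3  d5:3  d6:0 → peak 4
Activity 2@5: d1:4  d2:4  d3:2  d4:0  d5:3  d6:3 → peak 4
Best is Activity 2@4, peak 4.

4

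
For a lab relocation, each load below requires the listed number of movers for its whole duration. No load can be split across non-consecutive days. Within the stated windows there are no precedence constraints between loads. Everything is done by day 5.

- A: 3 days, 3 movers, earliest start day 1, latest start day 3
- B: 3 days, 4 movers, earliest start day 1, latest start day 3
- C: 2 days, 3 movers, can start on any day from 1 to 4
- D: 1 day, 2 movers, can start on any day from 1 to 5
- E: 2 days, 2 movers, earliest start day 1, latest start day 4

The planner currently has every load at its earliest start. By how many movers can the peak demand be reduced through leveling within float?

7

Early-start peak: d1:14  d2:12  d3:7  d4:0  d5:0 ⇒ 14.
Leveled (A@1, B@1, C@4, D@4, E@4): d1:7  d2:7  d3:7  d4:7  d5:5 ⇒ 7.
Reduction 14 − 7 = 7.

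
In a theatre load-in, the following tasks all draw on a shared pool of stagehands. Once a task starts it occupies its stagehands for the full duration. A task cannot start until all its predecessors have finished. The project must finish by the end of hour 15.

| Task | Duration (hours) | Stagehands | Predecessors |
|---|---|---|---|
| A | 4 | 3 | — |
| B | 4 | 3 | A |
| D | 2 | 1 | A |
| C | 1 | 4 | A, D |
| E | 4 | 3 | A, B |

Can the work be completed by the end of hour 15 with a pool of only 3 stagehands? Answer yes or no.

no

The minimum achievable peak is 4; 3 < 4, so no feasible schedule stays within the cap.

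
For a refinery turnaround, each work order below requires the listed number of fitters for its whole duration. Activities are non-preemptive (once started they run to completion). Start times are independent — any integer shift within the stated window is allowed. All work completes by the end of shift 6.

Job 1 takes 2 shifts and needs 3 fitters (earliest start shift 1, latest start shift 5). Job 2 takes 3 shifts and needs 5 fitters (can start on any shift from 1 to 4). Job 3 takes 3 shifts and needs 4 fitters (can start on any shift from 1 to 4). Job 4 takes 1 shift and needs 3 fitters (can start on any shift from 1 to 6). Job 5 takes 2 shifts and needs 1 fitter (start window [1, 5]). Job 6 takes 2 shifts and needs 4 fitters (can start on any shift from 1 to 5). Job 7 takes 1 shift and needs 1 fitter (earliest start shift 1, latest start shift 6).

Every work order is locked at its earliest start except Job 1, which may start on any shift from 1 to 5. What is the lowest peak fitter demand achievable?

18

Job 1@1: s1:21  s2:17  s3:9  s4:0  s5:0  s6:0 → peak 21
Job 1@2: s1:18  s2:17  s3:12  s4:0  s5:0  s6:0 → peak 18
Job 1@3: s1:18  s2:14  s3:12  s4:3  s5:0  s6:0 → peak 18
Job 1@4: s1:18  s2:14  s3:9  s4:3  s5:3  s6:0 → peak 18
Job 1@5: s1:18  s2:14  s3:9  s4:0  s5:3  s6:3 → peak 18
Best is Job 1@2, peak 18.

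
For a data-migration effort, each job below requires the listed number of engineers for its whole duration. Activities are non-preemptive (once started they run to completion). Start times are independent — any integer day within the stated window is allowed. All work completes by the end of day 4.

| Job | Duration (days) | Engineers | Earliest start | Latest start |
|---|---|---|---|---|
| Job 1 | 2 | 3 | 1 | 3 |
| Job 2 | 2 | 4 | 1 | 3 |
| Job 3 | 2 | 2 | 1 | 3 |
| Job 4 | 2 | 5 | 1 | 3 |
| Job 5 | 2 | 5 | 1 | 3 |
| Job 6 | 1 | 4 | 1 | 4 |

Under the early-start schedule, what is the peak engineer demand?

Early-start schedule: Job 1@1, Job 2@1, Job 3@1, Job 4@1, Job 5@1, Job 6@1.
Load per day: day 1: 23, day 2: 19, day 3: 0, day 4: 0.
Peak is 23.

23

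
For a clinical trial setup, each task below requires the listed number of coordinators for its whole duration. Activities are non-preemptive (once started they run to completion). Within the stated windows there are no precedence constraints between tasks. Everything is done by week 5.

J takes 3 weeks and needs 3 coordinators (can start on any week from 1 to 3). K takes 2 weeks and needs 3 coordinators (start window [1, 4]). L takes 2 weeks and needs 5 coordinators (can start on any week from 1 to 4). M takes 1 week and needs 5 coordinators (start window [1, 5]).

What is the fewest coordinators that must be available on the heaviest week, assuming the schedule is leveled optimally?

8

Early-start (J@1, K@1, L@1, M@1) gives peak 16: w1:16  w2:11  w3:3  w4:0  w5:0.
Shift L→3, M→5.
Schedule J@1, K@1, L@3, M@5: w1:6  w2:6  w3:8  w4:5  w5:5 — peak 8.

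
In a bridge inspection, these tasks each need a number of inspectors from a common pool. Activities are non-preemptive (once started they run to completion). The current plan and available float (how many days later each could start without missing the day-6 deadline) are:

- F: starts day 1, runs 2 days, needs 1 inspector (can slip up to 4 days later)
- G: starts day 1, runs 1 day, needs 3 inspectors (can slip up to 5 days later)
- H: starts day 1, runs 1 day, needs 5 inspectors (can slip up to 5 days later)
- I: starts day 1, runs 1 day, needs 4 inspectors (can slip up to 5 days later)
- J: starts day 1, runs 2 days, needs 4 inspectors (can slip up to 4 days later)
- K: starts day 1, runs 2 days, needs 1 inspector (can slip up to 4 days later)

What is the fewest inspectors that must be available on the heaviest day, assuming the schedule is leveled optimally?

Early-start (F@1, G@1, H@1, I@1, J@1, K@1) gives peak 18: d1:18  d2:6  d3:0  d4:0  d5:0  d6:0.
Shift H→3, I→2, J→4, K→4.
Schedule F@1, G@1, H@3, I@2, J@4, K@4: d1:4  d2:5  d3:5  d4:5  d5:5  d6:0 — peak 5.

5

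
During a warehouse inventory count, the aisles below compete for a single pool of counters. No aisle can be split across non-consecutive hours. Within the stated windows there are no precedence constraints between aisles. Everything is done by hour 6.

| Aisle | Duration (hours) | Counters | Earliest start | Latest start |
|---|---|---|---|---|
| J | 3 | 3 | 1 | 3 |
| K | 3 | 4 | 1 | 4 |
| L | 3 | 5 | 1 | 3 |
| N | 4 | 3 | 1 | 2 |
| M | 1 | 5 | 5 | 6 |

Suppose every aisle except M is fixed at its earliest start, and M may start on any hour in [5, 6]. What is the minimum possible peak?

15

M@5: h1:15  h2:15  h3:15  h4:3  h5:5  h6:0 → peak 15
M@6: h1:15  h2:15  h3:15  h4:3  h5:0  h6:5 → peak 15
Best is M@5, peak 15.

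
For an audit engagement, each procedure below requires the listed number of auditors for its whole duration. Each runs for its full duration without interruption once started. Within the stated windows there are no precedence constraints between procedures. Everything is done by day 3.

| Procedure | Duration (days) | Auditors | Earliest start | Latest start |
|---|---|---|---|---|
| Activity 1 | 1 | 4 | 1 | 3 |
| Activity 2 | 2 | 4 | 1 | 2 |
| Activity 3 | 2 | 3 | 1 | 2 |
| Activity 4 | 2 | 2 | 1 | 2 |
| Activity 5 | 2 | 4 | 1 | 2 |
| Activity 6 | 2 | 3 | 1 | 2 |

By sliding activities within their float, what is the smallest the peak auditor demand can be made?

16

Early-start (Activity 1@1, Activity 2@1, Activity 3@1, Activity 4@1, Activity 5@1, Activity 6@1) gives peak 20: d1:20  d2:16  d3:0.
Shift Activity 5→2.
Schedule Activity 1@1, Activity 2@1, Activity 3@1, Activity 4@1, Activity 5@2, Activity 6@1: d1:16  d2:16  d3:4 — peak 16.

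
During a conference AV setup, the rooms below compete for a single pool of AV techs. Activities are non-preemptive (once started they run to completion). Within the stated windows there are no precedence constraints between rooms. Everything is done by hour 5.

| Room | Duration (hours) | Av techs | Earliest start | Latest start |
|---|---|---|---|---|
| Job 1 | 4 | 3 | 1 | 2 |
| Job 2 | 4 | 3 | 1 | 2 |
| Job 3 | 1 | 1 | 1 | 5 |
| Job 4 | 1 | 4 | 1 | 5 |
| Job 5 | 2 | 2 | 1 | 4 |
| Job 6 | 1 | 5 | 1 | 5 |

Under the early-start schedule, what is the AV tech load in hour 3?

At early start, hour 3 has: Job 1, Job 2.
Demand: 3 + 3 = 6.

6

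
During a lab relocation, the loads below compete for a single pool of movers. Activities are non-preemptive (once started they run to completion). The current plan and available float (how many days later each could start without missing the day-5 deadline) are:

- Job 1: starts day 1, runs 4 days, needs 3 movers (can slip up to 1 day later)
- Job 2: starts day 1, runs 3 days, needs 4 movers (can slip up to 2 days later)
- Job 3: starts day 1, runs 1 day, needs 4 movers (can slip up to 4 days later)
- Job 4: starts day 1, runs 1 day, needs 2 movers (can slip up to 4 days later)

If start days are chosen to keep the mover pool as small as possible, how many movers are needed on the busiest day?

Early-start (Job 1@1, Job 2@1, Job 3@1, Job 4@1) gives peak 13: d1:13  d2:7  d3:7  d4:3  d5:0.
Shift Job 3→4, Job 4→5.
Schedule Job 1@1, Job 2@1, Job 3@4, Job 4@5: d1:7  d2:7  d3:7  d4:7  d5:2 — peak 7.

7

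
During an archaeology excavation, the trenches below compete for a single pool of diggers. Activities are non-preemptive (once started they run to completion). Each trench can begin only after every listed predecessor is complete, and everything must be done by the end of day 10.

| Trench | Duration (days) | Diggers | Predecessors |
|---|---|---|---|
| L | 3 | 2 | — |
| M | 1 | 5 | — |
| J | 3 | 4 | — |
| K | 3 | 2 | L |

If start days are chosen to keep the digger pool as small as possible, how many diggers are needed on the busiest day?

5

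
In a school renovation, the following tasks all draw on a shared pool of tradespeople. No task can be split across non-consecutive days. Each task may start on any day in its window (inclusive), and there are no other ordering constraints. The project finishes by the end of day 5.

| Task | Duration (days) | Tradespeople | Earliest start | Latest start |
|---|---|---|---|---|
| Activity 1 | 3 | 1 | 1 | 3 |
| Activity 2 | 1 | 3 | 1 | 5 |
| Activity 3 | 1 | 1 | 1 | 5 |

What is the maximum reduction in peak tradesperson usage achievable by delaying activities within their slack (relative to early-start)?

2

Early-start peak: d1:5  d2:1  d3:1  d4:0  d5:0 ⇒ 5.
Leveled (Activity 1@1, Activity 2@4, Activity 3@1): d1:2  d2:1  d3:1  d4:3  d5:0 ⇒ 3.
Reduction 5 − 3 = 2.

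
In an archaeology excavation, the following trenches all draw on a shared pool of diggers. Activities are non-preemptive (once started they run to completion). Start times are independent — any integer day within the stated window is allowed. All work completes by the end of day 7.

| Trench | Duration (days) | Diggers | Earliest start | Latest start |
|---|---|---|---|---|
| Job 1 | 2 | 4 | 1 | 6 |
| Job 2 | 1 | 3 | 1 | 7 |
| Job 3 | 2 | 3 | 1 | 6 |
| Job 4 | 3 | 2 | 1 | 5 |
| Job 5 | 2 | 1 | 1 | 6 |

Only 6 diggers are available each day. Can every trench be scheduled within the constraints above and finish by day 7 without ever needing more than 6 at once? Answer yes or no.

Schedule Job 1@1, Job 2@3, Job 3@4, Job 4@3, Job 5@1: d1:5  d2:5  d3:5  d4:5  d5:5  d6:0  d7:0 — peak 5 ≤ 6.

yes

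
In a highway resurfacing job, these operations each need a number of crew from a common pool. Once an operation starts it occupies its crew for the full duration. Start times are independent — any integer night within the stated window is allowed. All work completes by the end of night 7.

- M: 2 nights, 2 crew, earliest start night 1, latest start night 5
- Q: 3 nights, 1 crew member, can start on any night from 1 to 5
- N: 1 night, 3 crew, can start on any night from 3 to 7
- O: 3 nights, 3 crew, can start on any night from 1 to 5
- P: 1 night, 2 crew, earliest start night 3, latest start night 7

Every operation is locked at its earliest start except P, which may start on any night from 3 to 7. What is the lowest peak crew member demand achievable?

7

P@3: n1:6  n2:6  n3:9  n4:0  n5:0  n6:0  n7:0 → peak 9
P@4: n1:6  n2:6  n3:7  n4:2  n5:0  n6:0  n7:0 → peak 7
P@5: n1:6  n2:6  n3:7  n4:0  n5:2  n6:0  n7:0 → peak 7
P@6: n1:6  n2:6  n3:7  n4:0  n5:0  n6:2  n7:0 → peak 7
P@7: n1:6  n2:6  n3:7  n4:0  n5:0  n6:0  n7:2 → peak 7
Best is P@4, peak 7.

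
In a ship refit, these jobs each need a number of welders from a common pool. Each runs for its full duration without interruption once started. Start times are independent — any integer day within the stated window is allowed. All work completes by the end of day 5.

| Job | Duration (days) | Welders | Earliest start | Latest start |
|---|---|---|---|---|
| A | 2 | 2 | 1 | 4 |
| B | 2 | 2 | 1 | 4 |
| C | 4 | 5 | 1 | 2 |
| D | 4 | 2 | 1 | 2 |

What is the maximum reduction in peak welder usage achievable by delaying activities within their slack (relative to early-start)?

2

Early-start peak: d1:11  d2:11  d3:7  d4:7  d5:0 ⇒ 11.
Leveled (A@1, B@3, C@1, D@1): d1:9  d2:9  d3:9  d4:9  d5:0 ⇒ 9.
Reduction 11 − 9 = 2.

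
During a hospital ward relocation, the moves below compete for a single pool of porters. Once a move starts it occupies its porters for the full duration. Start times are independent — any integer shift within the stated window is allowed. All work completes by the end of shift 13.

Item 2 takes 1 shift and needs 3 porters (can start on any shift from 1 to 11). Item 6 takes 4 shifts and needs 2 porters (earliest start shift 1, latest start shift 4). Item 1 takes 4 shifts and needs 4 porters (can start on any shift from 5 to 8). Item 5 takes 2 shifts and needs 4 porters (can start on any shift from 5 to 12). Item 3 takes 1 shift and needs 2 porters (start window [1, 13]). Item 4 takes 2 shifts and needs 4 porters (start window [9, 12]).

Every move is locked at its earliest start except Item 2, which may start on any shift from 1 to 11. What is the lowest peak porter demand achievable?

8

Item 2@1: s1:7  s2:2  s3:2  s4:2  s5:8  s6:8  s7:4  s8:4  s9:4  s10:4  s11:0  s12:0  s13:0 → peak 8
Item 2@2: s1:4  s2:5  s3:2  s4:2  s5:8  s6:8  s7:4  s8:4  s9:4  s10:4  s11:0  s12:0  s13:0 → peak 8
Item 2@3: s1:4  s2:2  s3:5  s4:2  s5:8  s6:8  s7:4  s8:4  s9:4  s10:4  s11:0  s12:0  s13:0 → peak 8
Item 2@4: s1:4  s2:2  s3:2  s4:5  s5:8  s6:8  s7:4  s8:4  s9:4  s10:4  s11:0  s12:0  s13:0 → peak 8
Item 2@5: s1:4  s2:2  s3:2  s4:2  s5:11  s6:8  s7:4  s8:4  s9:4  s10:4  s11:0  s12:0  s13:0 → peak 11
Item 2@6: s1:4  s2:2  s3:2  s4:2  s5:8  s6:11  s7:4  s8:4  s9:4  s10:4  s11:0  s12:0  s13:0 → peak 11
Item 2@7: s1:4  s2:2  s3:2  s4:2  s5:8  s6:8  s7:7  s8:4  s9:4  s10:4  s11:0  s12:0  s13:0 → peak 8
Item 2@8: s1:4  s2:2  s3:2  s4:2  s5:8  s6:8  s7:4  s8:7  s9:4  s10:4  s11:0  s12:0  s13:0 → peak 8
Item 2@9: s1:4  s2:2  s3:2  s4:2  s5:8  s6:8  s7:4  s8:4  s9:7  s10:4  s11:0  s12:0  s13:0 → peak 8
Item 2@10: s1:4  s2:2  s3:2  s4:2  s5:8  s6:8  s7:4  s8:4  s9:4  s10:7  s11:0  s12:0  s13:0 → peak 8
Item 2@11: s1:4  s2:2  s3:2  s4:2  s5:8  s6:8  s7:4  s8:4  s9:4  s10:4  s11:3  s12:0  s13:0 → peak 8
Best is Item 2@1, peak 8.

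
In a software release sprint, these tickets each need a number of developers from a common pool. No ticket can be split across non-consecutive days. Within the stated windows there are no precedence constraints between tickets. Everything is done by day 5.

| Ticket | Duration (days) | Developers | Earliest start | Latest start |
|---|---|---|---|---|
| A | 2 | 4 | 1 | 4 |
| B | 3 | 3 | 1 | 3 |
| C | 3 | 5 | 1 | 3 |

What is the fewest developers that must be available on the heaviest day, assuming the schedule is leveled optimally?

Early-start (A@1, B@1, C@1) gives peak 12: d1:12  d2:12  d3:8  d4:0  d5:0.
Shift C→3.
Schedule A@1, B@1, C@3: d1:7  d2:7  d3:8  d4:5  d5:5 — peak 8.

8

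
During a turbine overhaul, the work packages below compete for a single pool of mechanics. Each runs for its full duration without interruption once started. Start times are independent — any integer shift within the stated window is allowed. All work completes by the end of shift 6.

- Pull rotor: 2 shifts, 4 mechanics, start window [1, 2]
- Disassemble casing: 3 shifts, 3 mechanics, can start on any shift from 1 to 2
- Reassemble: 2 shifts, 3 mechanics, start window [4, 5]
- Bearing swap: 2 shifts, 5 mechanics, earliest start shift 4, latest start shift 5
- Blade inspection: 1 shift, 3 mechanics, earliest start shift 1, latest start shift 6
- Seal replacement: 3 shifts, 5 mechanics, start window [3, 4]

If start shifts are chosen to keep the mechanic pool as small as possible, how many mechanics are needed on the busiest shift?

Schedule Pull rotor@1, Disassemble casing@1, Reassemble@4, Bearing swap@4, Blade inspection@1, Seal replacement@3: s1:10  s2:7  s3:8  s4:13  s5:13  s6:0 — peak 13.

13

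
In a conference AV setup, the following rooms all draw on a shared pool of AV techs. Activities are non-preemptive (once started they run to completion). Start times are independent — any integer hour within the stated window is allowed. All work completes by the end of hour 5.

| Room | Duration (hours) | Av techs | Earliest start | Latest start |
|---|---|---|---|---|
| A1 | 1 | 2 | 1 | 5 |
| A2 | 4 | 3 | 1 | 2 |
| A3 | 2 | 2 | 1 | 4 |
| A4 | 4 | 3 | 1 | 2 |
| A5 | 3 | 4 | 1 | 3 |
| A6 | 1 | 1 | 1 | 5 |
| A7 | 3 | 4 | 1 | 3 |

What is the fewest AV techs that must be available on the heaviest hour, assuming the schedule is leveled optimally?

14

Early-start (A1@1, A2@1, A3@1, A4@1, A5@1, A6@1, A7@1) gives peak 19: h1:19  h2:16  h3:14  h4:6  h5:0.
Shift A6→2, A7→3.
Schedule A1@1, A2@1, A3@1, A4@1, A5@1, A6@2, A7@3: h1:14  h2:13  h3:14  h4:10  h5:4 — peak 14.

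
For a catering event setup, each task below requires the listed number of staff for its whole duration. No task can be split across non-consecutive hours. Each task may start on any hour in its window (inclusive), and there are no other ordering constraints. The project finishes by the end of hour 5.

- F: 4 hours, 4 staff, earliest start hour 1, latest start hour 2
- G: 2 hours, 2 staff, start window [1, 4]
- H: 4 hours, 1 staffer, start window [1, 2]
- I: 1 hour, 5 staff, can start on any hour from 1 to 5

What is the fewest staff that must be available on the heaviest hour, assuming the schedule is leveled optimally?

7

Early-start (F@1, G@1, H@1, I@1) gives peak 12: h1:12  h2:7  h3:5  h4:5  h5:0.
Shift I→5.
Schedule F@1, G@1, H@1, I@5: h1:7  h2:7  h3:5  h4:5  h5:5 — peak 7.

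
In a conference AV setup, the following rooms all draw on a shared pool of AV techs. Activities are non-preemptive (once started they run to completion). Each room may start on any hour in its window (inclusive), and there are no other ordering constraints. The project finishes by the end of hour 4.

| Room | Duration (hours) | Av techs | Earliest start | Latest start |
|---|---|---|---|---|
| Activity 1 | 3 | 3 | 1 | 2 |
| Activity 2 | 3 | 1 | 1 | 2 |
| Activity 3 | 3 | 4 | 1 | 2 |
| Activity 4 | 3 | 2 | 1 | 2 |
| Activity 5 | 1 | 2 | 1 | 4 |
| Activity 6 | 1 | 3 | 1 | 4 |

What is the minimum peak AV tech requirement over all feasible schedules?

10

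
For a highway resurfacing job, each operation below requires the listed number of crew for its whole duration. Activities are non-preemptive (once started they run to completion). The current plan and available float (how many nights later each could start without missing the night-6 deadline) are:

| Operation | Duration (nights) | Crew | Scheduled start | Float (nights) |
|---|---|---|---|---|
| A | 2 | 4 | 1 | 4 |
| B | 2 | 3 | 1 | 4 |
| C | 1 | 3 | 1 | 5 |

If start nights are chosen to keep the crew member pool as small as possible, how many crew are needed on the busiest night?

4

Early-start (A@1, B@1, C@1) gives peak 10: n1:10  n2:7  n3:0  n4:0  n5:0  n6:0.
Shift B→3, C→5.
Schedule A@1, B@3, C@5: n1:4  n2:4  n3:3  n4:3  n5:3  n6:0 — peak 4.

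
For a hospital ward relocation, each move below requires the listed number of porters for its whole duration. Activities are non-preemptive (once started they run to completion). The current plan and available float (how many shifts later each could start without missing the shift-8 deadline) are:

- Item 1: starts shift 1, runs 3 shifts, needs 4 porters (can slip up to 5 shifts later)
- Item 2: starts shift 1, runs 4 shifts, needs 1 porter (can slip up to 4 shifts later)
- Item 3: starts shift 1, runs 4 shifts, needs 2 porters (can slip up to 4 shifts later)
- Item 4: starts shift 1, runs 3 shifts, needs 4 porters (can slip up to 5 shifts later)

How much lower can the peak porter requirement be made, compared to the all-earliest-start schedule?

Early-start peak: s1:11  s2:11  s3:11  s4:3  s5:0  s6:0  s7:0  s8:0 ⇒ 11.
Leveled (Item 1@1, Item 2@1, Item 3@4, Item 4@5): s1:5  s2:5  s3:5  s4:3  s5:6  s6:6  s7:6  s8:0 ⇒ 6.
Reduction 11 − 6 = 5.

5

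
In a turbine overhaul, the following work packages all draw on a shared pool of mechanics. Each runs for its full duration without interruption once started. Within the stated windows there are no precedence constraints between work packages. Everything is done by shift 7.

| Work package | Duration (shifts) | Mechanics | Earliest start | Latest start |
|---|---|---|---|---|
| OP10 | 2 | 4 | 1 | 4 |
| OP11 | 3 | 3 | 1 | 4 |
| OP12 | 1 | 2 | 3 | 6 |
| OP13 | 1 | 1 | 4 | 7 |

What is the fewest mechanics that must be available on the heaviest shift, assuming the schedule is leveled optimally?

4

Early-start (OP10@1, OP11@1, OP12@3, OP13@4) gives peak 7: s1:7  s2:7  s3:5  s4:1  s5:0  s6:0  s7:0.
Shift OP11→3, OP12→6.
Schedule OP10@1, OP11@3, OP12@6, OP13@4: s1:4  s2:4  s3:3  s4:4  s5:3  s6:2  s7:0 — peak 4.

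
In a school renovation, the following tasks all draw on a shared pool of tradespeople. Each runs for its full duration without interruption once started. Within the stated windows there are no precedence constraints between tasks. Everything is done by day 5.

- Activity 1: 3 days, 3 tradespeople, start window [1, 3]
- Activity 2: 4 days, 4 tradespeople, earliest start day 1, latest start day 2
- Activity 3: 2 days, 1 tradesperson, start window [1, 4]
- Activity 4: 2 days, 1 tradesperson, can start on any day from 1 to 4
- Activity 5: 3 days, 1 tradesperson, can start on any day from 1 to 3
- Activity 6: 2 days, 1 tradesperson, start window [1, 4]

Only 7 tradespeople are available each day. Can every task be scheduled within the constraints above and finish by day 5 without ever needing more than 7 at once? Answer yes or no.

no

The minimum achievable peak is 8; 7 < 8, so no feasible schedule stays within the cap.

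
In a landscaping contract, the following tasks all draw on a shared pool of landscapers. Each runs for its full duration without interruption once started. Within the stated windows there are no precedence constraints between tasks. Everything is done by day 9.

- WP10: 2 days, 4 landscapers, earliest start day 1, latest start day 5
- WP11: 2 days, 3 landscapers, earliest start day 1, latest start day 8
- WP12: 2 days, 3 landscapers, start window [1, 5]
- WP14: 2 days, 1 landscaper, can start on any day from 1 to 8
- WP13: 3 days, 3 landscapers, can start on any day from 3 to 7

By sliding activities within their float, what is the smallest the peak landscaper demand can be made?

Early-start (WP10@1, WP11@1, WP12@1, WP14@1, WP13@3) gives peak 11: d1:11  d2:11  d3:3  d4:3  d5:3  d6:0  d7:0  d8:0  d9:0.
Shift WP11→3, WP12→5, WP14→3, WP13→7.
Schedule WP10@1, WP11@3, WP12@5, WP14@3, WP13@7: d1:4  d2:4  d3:4  d4:4  d5:3  d6:3  d7:3  d8:3  d9:3 — peak 4.
Total landscaper-days = 31 over 9 days ⇒ peak ≥ ⌈31/9⌉ = 4, so 4 is optimal.

4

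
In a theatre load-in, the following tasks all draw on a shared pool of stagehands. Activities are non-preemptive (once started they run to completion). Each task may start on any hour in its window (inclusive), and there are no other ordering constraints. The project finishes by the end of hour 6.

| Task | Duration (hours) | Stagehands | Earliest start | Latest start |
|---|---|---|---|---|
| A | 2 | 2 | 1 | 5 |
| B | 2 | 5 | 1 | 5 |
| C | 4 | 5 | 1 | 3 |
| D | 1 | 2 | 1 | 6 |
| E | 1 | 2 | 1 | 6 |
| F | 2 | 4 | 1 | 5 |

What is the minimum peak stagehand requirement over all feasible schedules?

Early-start (A@1, B@1, C@1, D@1, E@1, F@1) gives peak 20: h1:20  h2:16  h3:5  h4:5  h5:0  h6:0.
Shift C→3, E→2, F→3.
Schedule A@1, B@1, C@3, D@1, E@2, F@3: h1:9  h2:9  h3:9  h4:9  h5:5  h6:5 — peak 9.

9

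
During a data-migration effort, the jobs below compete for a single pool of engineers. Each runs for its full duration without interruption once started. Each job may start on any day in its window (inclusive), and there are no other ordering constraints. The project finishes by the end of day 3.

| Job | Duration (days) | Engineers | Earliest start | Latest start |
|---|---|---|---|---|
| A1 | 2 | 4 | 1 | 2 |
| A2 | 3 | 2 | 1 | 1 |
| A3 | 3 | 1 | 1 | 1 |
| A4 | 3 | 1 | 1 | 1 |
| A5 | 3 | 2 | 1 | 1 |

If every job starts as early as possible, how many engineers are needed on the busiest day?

Early-start schedule: A1@1, A2@1, A3@1, A4@1, A5@1.
Load per day: day 1: 10, day 2: 10, day 3: 6.
Peak is 10.

10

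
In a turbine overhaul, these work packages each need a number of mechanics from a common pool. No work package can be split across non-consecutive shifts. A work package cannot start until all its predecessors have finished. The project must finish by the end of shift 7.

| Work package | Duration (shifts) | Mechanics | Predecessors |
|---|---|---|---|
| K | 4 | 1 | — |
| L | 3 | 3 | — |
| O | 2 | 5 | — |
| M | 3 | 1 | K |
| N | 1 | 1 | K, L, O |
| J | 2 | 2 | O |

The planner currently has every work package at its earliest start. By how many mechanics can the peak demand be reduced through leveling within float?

Early-start peak: s1:9  s2:9  s3:6  s4:3  s5:2  s6:1  s7:1 ⇒ 9.
Leveled (K@1, L@1, O@4, M@5, N@6, J@6): s1:4  s2:4  s3:4  s4:6  s5:6  s6:4  s7:3 ⇒ 6.
Reduction 9 − 6 = 3.

3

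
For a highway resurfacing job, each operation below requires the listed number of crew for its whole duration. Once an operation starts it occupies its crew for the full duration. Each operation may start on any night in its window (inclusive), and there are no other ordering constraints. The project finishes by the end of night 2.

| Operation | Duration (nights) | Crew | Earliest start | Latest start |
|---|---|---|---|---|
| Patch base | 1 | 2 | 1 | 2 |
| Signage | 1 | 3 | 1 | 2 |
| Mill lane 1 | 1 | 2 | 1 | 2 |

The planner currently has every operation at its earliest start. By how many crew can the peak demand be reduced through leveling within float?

3

Early-start peak: n1:7  n2:0 ⇒ 7.
Leveled (Patch base@1, Signage@2, Mill lane 1@1): n1:4  n2:3 ⇒ 4.
Reduction 7 − 4 = 3.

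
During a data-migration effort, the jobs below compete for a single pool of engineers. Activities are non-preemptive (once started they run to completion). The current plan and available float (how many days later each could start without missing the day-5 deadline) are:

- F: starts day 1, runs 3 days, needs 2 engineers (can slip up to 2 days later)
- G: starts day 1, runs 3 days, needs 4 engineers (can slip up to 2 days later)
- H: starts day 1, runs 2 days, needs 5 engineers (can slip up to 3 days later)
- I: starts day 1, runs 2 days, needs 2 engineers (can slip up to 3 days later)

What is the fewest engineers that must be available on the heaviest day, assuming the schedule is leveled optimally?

Early-start (F@1, G@1, H@1, I@1) gives peak 13: d1:13  d2:13  d3:6  d4:0  d5:0.
Shift H→4, I→4.
Schedule F@1, G@1, H@4, I@4: d1:6  d2:6  d3:6  d4:7  d5:7 — peak 7.
Total engineer-days = 32 over 5 days ⇒ peak ≥ ⌈32/5⌉ = 7, so 7 is optimal.

7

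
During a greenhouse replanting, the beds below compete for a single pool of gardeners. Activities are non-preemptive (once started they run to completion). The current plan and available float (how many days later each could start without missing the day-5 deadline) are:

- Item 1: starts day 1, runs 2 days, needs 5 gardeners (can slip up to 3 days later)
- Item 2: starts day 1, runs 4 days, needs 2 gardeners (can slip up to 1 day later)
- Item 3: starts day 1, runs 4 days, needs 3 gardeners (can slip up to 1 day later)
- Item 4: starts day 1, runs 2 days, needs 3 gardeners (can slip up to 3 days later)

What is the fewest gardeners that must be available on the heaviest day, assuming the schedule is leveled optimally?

10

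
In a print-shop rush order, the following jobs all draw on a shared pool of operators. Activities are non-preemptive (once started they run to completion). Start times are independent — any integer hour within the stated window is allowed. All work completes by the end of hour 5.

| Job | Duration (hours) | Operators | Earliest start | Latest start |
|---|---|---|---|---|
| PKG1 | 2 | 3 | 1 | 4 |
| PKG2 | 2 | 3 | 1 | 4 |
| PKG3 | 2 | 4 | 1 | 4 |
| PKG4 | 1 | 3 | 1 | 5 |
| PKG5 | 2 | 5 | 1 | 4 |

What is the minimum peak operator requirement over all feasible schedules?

Early-start (PKG1@1, PKG2@1, PKG3@1, PKG4@1, PKG5@1) gives peak 18: h1:18  h2:15  h3:0  h4:0  h5:0.
Shift PKG2→3, PKG4→3, PKG5→4.
Schedule PKG1@1, PKG2@3, PKG3@1, PKG4@3, PKG5@4: h1:7  h2:7  h3:6  h4:8  h5:5 — peak 8.

8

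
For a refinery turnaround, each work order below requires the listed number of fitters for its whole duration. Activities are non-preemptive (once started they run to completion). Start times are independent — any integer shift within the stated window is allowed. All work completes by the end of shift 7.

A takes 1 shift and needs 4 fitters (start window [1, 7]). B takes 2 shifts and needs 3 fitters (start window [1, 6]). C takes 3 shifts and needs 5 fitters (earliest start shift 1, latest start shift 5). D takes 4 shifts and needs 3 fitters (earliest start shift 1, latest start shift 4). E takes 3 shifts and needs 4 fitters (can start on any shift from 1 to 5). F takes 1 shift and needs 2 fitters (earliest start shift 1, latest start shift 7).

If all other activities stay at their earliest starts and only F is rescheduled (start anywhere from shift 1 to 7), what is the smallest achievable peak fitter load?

19

F@1: s1:21  s2:15  s3:12  s4:3  s5:0  s6:0  s7:0 → peak 21
F@2: s1:19  s2:17  s3:12  s4:3  s5:0  s6:0  s7:0 → peak 19
F@3: s1:19  s2:15  s3:14  s4:3  s5:0  s6:0  s7:0 → peak 19
F@4: s1:19  s2:15  s3:12  s4:5  s5:0  s6:0  s7:0 → peak 19
F@5: s1:19  s2:15  s3:12  s4:3  s5:2  s6:0  s7:0 → peak 19
F@6: s1:19  s2:15  s3:12  s4:3  s5:0  s6:2  s7:0 → peak 19
F@7: s1:19  s2:15  s3:12  s4:3  s5:0  s6:0  s7:2 → peak 19
Best is F@2, peak 19.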